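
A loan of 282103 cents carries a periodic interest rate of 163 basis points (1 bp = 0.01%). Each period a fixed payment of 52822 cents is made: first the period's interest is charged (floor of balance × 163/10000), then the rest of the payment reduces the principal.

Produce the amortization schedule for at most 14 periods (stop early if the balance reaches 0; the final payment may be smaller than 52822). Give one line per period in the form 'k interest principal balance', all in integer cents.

1. interest=⌊282103·163/10000⌋=4598; principal=52822-4598=48224; balance=282103-48224=233879
2. interest=⌊233879·163/10000⌋=3812; principal=52822-3812=49010; balance=233879-49010=184869
3. interest=⌊184869·163/10000⌋=3013; principal=52822-3013=49809; balance=184869-49809=135060
4. interest=⌊135060·163/10000⌋=2201; principal=52822-2201=50621; balance=135060-50621=84439
5. interest=⌊84439·163/10000⌋=1376; principal=52822-1376=51446; balance=84439-51446=32993
6. interest=⌊32993·163/10000⌋=537; principal=min(52822-537,32993)=32993; balance=32993-32993=0

1 4598 48224 233879
2 3812 49010 184869
3 3013 49809 135060
4 2201 50621 84439
5 1376 51446 32993
6 537 32993 0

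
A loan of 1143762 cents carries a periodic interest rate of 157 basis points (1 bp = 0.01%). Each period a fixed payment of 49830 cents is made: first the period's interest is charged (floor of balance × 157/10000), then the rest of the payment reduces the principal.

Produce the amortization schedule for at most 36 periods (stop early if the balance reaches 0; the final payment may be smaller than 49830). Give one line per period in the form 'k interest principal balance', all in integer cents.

1. interest=⌊1143762·157/10000⌋=17957; principal=49830-17957=31873; balance=1143762-31873=1111889
2. interest=⌊1111889·157/10000⌋=17456; principal=49830-17456=32374; balance=1111889-32374=1079515
3. interest=⌊1079515·157/10000⌋=16948; principal=49830-16948=32882; balance=1079515-32882=1046633
4. interest=⌊1046633·157/10000⌋=16432; principal=49830-16432=33398; balance=1046633-33398=1013235
5. interest=⌊1013235·157/10000⌋=15907; principal=49830-15907=33923; balance=1013235-33923=979312
6. interest=⌊979312·157/10000⌋=15375; principal=49830-15375=34455; balance=979312-34455=944857
7. interest=⌊944857·157/10000⌋=14834; principal=49830-14834=34996; balance=944857-34996=909861
8. interest=⌊909861·157/10000⌋=14284; principal=49830-14284=35546; balance=909861-35546=874315
9. interest=⌊874315·157/10000⌋=13726; principal=49830-13726=36104; balance=874315-36104=838211
10. interest=⌊838211·157/10000⌋=13159; principal=49830-13159=36671; balance=838211-36671=801540
11. interest=⌊801540·157/10000⌋=12584; principal=49830-12584=37246; balance=801540-37246=764294
12. interest=⌊764294·157/10000⌋=11999; principal=49830-11999=37831; balance=764294-37831=726463
13. interest=⌊726463·157/10000⌋=11405; principal=49830-11405=38425; balance=726463-38425=688038
14. interest=⌊688038·157/10000⌋=10802; principal=49830-10802=39028; balance=688038-39028=649010
15. interest=⌊649010·157/10000⌋=10189; principal=49830-10189=39641; balance=649010-39641=609369
16. interest=⌊609369·157/10000⌋=9567; principal=49830-9567=40263; balance=609369-40263=569106
17. interest=⌊569106·157/10000⌋=8934; principal=49830-8934=40896; balance=569106-40896=528210
18. interest=⌊528210·157/10000⌋=8292; principal=49830-8292=41538; balance=528210-41538=486672
19. interest=⌊486672·157/10000⌋=7640; principal=49830-7640=42190; balance=486672-42190=444482
20. interest=⌊444482·157/10000⌋=6978; principal=49830-6978=42852; balance=444482-42852=401630
21. interest=⌊401630·157/10000⌋=6305; principal=49830-6305=43525; balance=401630-43525=358105
22. interest=⌊358105·157/10000⌋=5622; principal=49830-5622=44208; balance=358105-44208=313897
23. interest=⌊313897·157/10000⌋=4928; principal=49830-4928=44902; balance=313897-44902=268995
24. interest=⌊268995·157/10000⌋=4223; principal=49830-4223=45607; balance=268995-45607=223388
25. interest=⌊223388·157/10000⌋=3507; principal=49830-3507=46323; balance=223388-46323=177065
26. interest=⌊177065·157/10000⌋=2779; principal=49830-2779=47051; balance=177065-47051=130014
27. interest=⌊130014·157/10000⌋=2041; principal=49830-2041=47789; balance=130014-47789=82225
28. interest=⌊82225·157/10000⌋=1290; principal=49830-1290=48540; balance=82225-48540=33685
29. interest=⌊33685·157/10000⌋=528; principal=min(49830-528,33685)=33685; balance=33685-33685=0

1 17957 31873 1111889
2 17456 32374 1079515
3 16948 32882 1046633
4 16432 33398 1013235
5 15907 33923 979312
6 15375 34455 944857
7 14834 34996 909861
8 14284 35546 874315
9 13726 36104 838211
10 13159 36671 801540
11 12584 37246 764294
12 11999 37831 726463
13 11405 38425 688038
14 10802 39028 649010
15 10189 39641 609369
16 9567 40263 569106
17 8934 40896 528210
18 8292 41538 486672
19 7640 42190 444482
20 6978 42852 401630
21 6305 43525 358105
22 5622 44208 313897
23 4928 44902 268995
24 4223 45607 223388
25 3507 46323 177065
26 2779 47051 130014
27 2041 47789 82225
28 1290 48540 33685
29 528 33685 0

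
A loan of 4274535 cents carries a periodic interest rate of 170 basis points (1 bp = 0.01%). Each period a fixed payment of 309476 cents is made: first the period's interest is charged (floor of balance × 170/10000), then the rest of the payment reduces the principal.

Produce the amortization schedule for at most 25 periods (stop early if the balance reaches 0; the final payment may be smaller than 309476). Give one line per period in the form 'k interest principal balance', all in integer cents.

1 72667 236809 4037726
2 68641 240835 3796891
3 64547 244929 3551962
4 60383 249093 3302869
5 56148 253328 3049541
6 51842 257634 2791907
7 47462 262014 2529893
8 43008 266468 2263425
9 38478 270998 1992427
10 33871 275605 1716822
11 29185 280291 1436531
12 24421 285055 1151476
13 19575 289901 861575
14 14646 294830 566745
15 9634 299842 266903
16 4537 266903 0

1. interest=⌊4274535·170/10000⌋=72667; principal=309476-72667=236809; balance=4274535-236809=4037726
2. interest=⌊4037726·170/10000⌋=68641; principal=309476-68641=240835; balance=4037726-240835=3796891
3. interest=⌊3796891·170/10000⌋=64547; principal=309476-64547=244929; balance=3796891-244929=3551962
4. interest=⌊3551962·170/10000⌋=60383; principal=309476-60383=249093; balance=3551962-249093=3302869
5. interest=⌊3302869·170/10000⌋=56148; principal=309476-56148=253328; balance=3302869-253328=3049541
6. interest=⌊3049541·170/10000⌋=51842; principal=309476-51842=257634; balance=3049541-257634=2791907
7. interest=⌊2791907·170/10000⌋=47462; principal=309476-47462=262014; balance=2791907-262014=2529893
8. interest=⌊2529893·170/10000⌋=43008; principal=309476-43008=266468; balance=2529893-266468=2263425
9. interest=⌊2263425·170/10000⌋=38478; principal=309476-38478=270998; balance=2263425-270998=1992427
10. interest=⌊1992427·170/10000⌋=33871; principal=309476-33871=275605; balance=1992427-275605=1716822
11. interest=⌊1716822·170/10000⌋=29185; principal=309476-29185=280291; balance=1716822-280291=1436531
12. interest=⌊1436531·170/10000⌋=24421; principal=309476-24421=285055; balance=1436531-285055=1151476
13. interest=⌊1151476·170/10000⌋=19575; principal=309476-19575=289901; balance=1151476-289901=861575
14. interest=⌊861575·170/10000⌋=14646; principal=309476-14646=294830; balance=861575-294830=566745
15. interest=⌊566745·170/10000⌋=9634; principal=309476-9634=299842; balance=566745-299842=266903
16. interest=⌊266903·170/10000⌋=4537; principal=min(309476-4537,266903)=266903; balance=266903-266903=0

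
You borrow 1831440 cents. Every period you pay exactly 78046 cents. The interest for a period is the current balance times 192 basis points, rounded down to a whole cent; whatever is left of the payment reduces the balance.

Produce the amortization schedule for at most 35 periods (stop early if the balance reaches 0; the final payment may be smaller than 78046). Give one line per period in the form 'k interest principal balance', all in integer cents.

1. interest=⌊1831440·192/10000⌋=35163; principal=78046-35163=42883; balance=1831440-42883=1788557
2. interest=⌊1788557·192/10000⌋=34340; principal=78046-34340=43706; balance=1788557-43706=1744851
3. interest=⌊1744851·192/10000⌋=33501; principal=78046-33501=44545; balance=1744851-44545=1700306
4. interest=⌊1700306·192/10000⌋=32645; principal=78046-32645=45401; balance=1700306-45401=1654905
5. interest=⌊1654905·192/10000⌋=31774; principal=78046-31774=46272; balance=1654905-46272=1608633
6. interest=⌊1608633·192/10000⌋=30885; principal=78046-30885=47161; balance=1608633-47161=1561472
7. interest=⌊1561472·192/10000⌋=29980; principal=78046-29980=48066; balance=1561472-48066=1513406
8. interest=⌊1513406·192/10000⌋=29057; principal=78046-29057=48989; balance=1513406-48989=1464417
9. interest=⌊1464417·192/10000⌋=28116; principal=78046-28116=49930; balance=1464417-49930=1414487
10. interest=⌊1414487·192/10000⌋=27158; principal=78046-27158=50888; balance=1414487-50888=1363599
11. interest=⌊1363599·192/10000⌋=26181; principal=78046-26181=51865; balance=1363599-51865=1311734
12. interest=⌊1311734·192/10000⌋=25185; principal=78046-25185=52861; balance=1311734-52861=1258873
13. interest=⌊1258873·192/10000⌋=24170; principal=78046-24170=53876; balance=1258873-53876=1204997
14. interest=⌊1204997·192/10000⌋=23135; principal=78046-23135=54911; balance=1204997-54911=1150086
15. interest=⌊1150086·192/10000⌋=22081; principal=78046-22081=55965; balance=1150086-55965=1094121
16. interest=⌊1094121·192/10000⌋=21007; principal=78046-21007=57039; balance=1094121-57039=1037082
17. interest=⌊1037082·192/10000⌋=19911; principal=78046-19911=58135; balance=1037082-58135=978947
18. interest=⌊978947·192/10000⌋=18795; principal=78046-18795=59251; balance=978947-59251=919696
19. interest=⌊919696·192/10000⌋=17658; principal=78046-17658=60388; balance=919696-60388=859308
20. interest=⌊859308·192/10000⌋=16498; principal=78046-16498=61548; balance=859308-61548=797760
21. interest=⌊797760·192/10000⌋=15316; principal=78046-15316=62730; balance=797760-62730=735030
22. interest=⌊735030·192/10000⌋=14112; principal=78046-14112=63934; balance=735030-63934=671096
23. interest=⌊671096·192/10000⌋=12885; principal=78046-12885=65161; balance=671096-65161=605935
24. interest=⌊605935·192/10000⌋=11633; principal=78046-11633=66413; balance=605935-66413=539522
25. interest=⌊539522·192/10000⌋=10358; principal=78046-10358=67688; balance=539522-67688=471834
26. interest=⌊471834·192/10000⌋=9059; principal=78046-9059=68987; balance=471834-68987=402847
27. interest=⌊402847·192/10000⌋=7734; principal=78046-7734=70312; balance=402847-70312=332535
28. interest=⌊332535·192/10000⌋=6384; principal=78046-6384=71662; balance=332535-71662=260873
29. interest=⌊260873·192/10000⌋=5008; principal=78046-5008=73038; balance=260873-73038=187835
30. interest=⌊187835·192/10000⌋=3606; principal=78046-3606=74440; balance=187835-74440=113395
31. interest=⌊113395·192/10000⌋=2177; principal=78046-2177=75869; balance=113395-75869=37526
32. interest=⌊37526·192/10000⌋=720; principal=min(78046-720,37526)=37526; balance=37526-37526=0

1 35163 42883 1788557
2 34340 43706 1744851
3 33501 44545 1700306
4 32645 45401 1654905
5 31774 46272 1608633
6 30885 47161 1561472
7 29980 48066 1513406
8 29057 48989 1464417
9 28116 49930 1414487
10 27158 50888 1363599
11 26181 51865 1311734
12 25185 52861 1258873
13 24170 53876 1204997
14 23135 54911 1150086
15 22081 55965 1094121
16 21007 57039 1037082
17 19911 58135 978947
18 18795 59251 919696
19 17658 60388 859308
20 16498 61548 797760
21 15316 62730 735030
22 14112 63934 671096
23 12885 65161 605935
24 11633 66413 539522
25 10358 67688 471834
26 9059 68987 402847
27 7734 70312 332535
28 6384 71662 260873
29 5008 73038 187835
30 3606 74440 113395
31 2177 75869 37526
32 720 37526 0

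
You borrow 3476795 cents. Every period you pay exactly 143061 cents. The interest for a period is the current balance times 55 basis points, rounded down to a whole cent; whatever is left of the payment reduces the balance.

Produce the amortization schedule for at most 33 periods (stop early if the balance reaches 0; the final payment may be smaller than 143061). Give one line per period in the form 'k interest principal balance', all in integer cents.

1. interest=⌊3476795·55/10000⌋=19122; principal=143061-19122=123939; balance=3476795-123939=3352856
2. interest=⌊3352856·55/10000⌋=18440; principal=143061-18440=124621; balance=3352856-124621=3228235
3. interest=⌊3228235·55/10000⌋=17755; principal=143061-17755=125306; balance=3228235-125306=3102929
4. interest=⌊3102929·55/10000⌋=17066; principal=143061-17066=125995; balance=3102929-125995=2976934
5. interest=⌊2976934·55/10000⌋=16373; principal=143061-16373=126688; balance=2976934-126688=2850246
6. interest=⌊2850246·55/10000⌋=15676; principal=143061-15676=127385; balance=2850246-127385=2722861
7. interest=⌊2722861·55/10000⌋=14975; principal=143061-14975=128086; balance=2722861-128086=2594775
8. interest=⌊2594775·55/10000⌋=14271; principal=143061-14271=128790; balance=2594775-128790=2465985
9. interest=⌊2465985·55/10000⌋=13562; principal=143061-13562=129499; balance=2465985-129499=2336486
10. interest=⌊2336486·55/10000⌋=12850; principal=143061-12850=130211; balance=2336486-130211=2206275
11. interest=⌊2206275·55/10000⌋=12134; principal=143061-12134=130927; balance=2206275-130927=2075348
12. interest=⌊2075348·55/10000⌋=11414; principal=143061-11414=131647; balance=2075348-131647=1943701
13. interest=⌊1943701·55/10000⌋=10690; principal=143061-10690=132371; balance=1943701-132371=1811330
14. interest=⌊1811330·55/10000⌋=9962; principal=143061-9962=133099; balance=1811330-133099=1678231
15. interest=⌊1678231·55/10000⌋=9230; principal=143061-9230=133831; balance=1678231-133831=1544400
16. interest=⌊1544400·55/10000⌋=8494; principal=143061-8494=134567; balance=1544400-134567=1409833
17. interest=⌊1409833·55/10000⌋=7754; principal=143061-7754=135307; balance=1409833-135307=1274526
18. interest=⌊1274526·55/10000⌋=7009; principal=143061-7009=136052; balance=1274526-136052=1138474
19. interest=⌊1138474·55/10000⌋=6261; principal=143061-6261=136800; balance=1138474-136800=1001674
20. interest=⌊1001674·55/10000⌋=5509; principal=143061-5509=137552; balance=1001674-137552=864122
21. interest=⌊864122·55/10000⌋=4752; principal=143061-4752=138309; balance=864122-138309=725813
22. interest=⌊725813·55/10000⌋=3991; principal=143061-3991=139070; balance=725813-139070=586743
23. interest=⌊586743·55/10000⌋=3227; principal=143061-3227=139834; balance=586743-139834=446909
24. interest=⌊446909·55/10000⌋=2457; principal=143061-2457=140604; balance=446909-140604=306305
25. interest=⌊306305·55/10000⌋=1684; principal=143061-1684=141377; balance=306305-141377=164928
26. interest=⌊164928·55/10000⌋=907; principal=143061-907=142154; balance=164928-142154=22774
27. interest=⌊22774·55/10000⌋=125; principal=min(143061-125,22774)=22774; balance=22774-22774=0

1 19122 123939 3352856
2 18440 124621 3228235
3 17755 125306 3102929
4 17066 125995 2976934
5 16373 126688 2850246
6 15676 127385 2722861
7 14975 128086 2594775
8 14271 128790 2465985
9 13562 129499 2336486
10 12850 130211 2206275
11 12134 130927 2075348
12 11414 131647 1943701
13 10690 132371 1811330
14 9962 133099 1678231
15 9230 133831 1544400
16 8494 134567 1409833
17 7754 135307 1274526
18 7009 136052 1138474
19 6261 136800 1001674
20 5509 137552 864122
21 4752 138309 725813
22 3991 139070 586743
23 3227 139834 446909
24 2457 140604 306305
25 1684 141377 164928
26 907 142154 22774
27 125 22774 0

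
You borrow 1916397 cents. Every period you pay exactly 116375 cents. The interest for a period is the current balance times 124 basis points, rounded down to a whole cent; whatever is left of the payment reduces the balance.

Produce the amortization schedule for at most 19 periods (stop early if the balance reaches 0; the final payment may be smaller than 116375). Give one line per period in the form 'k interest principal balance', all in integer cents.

1 23763 92612 1823785
2 22614 93761 1730024
3 21452 94923 1635101
4 20275 96100 1539001
5 19083 97292 1441709
6 17877 98498 1343211
7 16655 99720 1243491
8 15419 100956 1142535
9 14167 102208 1040327
10 12900 103475 936852
11 11616 104759 832093
12 10317 106058 726035
13 9002 107373 618662
14 7671 108704 509958
15 6323 110052 399906
16 4958 111417 288489
17 3577 112798 175691
18 2178 114197 61494
19 762 61494 0

1. interest=⌊1916397·124/10000⌋=23763; principal=116375-23763=92612; balance=1916397-92612=1823785
2. interest=⌊1823785·124/10000⌋=22614; principal=116375-22614=93761; balance=1823785-93761=1730024
3. interest=⌊1730024·124/10000⌋=21452; principal=116375-21452=94923; balance=1730024-94923=1635101
4. interest=⌊1635101·124/10000⌋=20275; principal=116375-20275=96100; balance=1635101-96100=1539001
5. interest=⌊1539001·124/10000⌋=19083; principal=116375-19083=97292; balance=1539001-97292=1441709
6. interest=⌊1441709·124/10000⌋=17877; principal=116375-17877=98498; balance=1441709-98498=1343211
7. interest=⌊1343211·124/10000⌋=16655; principal=116375-16655=99720; balance=1343211-99720=1243491
8. interest=⌊1243491·124/10000⌋=15419; principal=116375-15419=100956; balance=1243491-100956=1142535
9. interest=⌊1142535·124/10000⌋=14167; principal=116375-14167=102208; balance=1142535-102208=1040327
10. interest=⌊1040327·124/10000⌋=12900; principal=116375-12900=103475; balance=1040327-103475=936852
11. interest=⌊936852·124/10000⌋=11616; principal=116375-11616=104759; balance=936852-104759=832093
12. interest=⌊832093·124/10000⌋=10317; principal=116375-10317=106058; balance=832093-106058=726035
13. interest=⌊726035·124/10000⌋=9002; principal=116375-9002=107373; balance=726035-107373=618662
14. interest=⌊618662·124/10000⌋=7671; principal=116375-7671=108704; balance=618662-108704=509958
15. interest=⌊509958·124/10000⌋=6323; principal=116375-6323=110052; balance=509958-110052=399906
16. interest=⌊399906·124/10000⌋=4958; principal=116375-4958=111417; balance=399906-111417=288489
17. interest=⌊288489·124/10000⌋=3577; principal=116375-3577=112798; balance=288489-112798=175691
18. interest=⌊175691·124/10000⌋=2178; principal=116375-2178=114197; balance=175691-114197=61494
19. interest=⌊61494·124/10000⌋=762; principal=min(116375-762,61494)=61494; balance=61494-61494=0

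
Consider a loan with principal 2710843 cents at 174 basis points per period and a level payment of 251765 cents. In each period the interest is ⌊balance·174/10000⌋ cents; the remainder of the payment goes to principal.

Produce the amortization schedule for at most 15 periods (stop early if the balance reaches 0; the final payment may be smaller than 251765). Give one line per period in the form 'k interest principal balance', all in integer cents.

1 47168 204597 2506246
2 43608 208157 2298089
3 39986 211779 2086310
4 36301 215464 1870846
5 32552 219213 1651633
6 28738 223027 1428606
7 24857 226908 1201698
8 20909 230856 970842
9 16892 234873 735969
10 12805 238960 497009
11 8647 243118 253891
12 4417 247348 6543
13 113 6543 0

1. interest=⌊2710843·174/10000⌋=47168; principal=251765-47168=204597; balance=2710843-204597=2506246
2. interest=⌊2506246·174/10000⌋=43608; principal=251765-43608=208157; balance=2506246-208157=2298089
3. interest=⌊2298089·174/10000⌋=39986; principal=251765-39986=211779; balance=2298089-211779=2086310
4. interest=⌊2086310·174/10000⌋=36301; principal=251765-36301=215464; balance=2086310-215464=1870846
5. interest=⌊1870846·174/10000⌋=32552; principal=251765-32552=219213; balance=1870846-219213=1651633
6. interest=⌊1651633·174/10000⌋=28738; principal=251765-28738=223027; balance=1651633-223027=1428606
7. interest=⌊1428606·174/10000⌋=24857; principal=251765-24857=226908; balance=1428606-226908=1201698
8. interest=⌊1201698·174/10000⌋=20909; principal=251765-20909=230856; balance=1201698-230856=970842
9. interest=⌊970842·174/10000⌋=16892; principal=251765-16892=234873; balance=970842-234873=735969
10. interest=⌊735969·174/10000⌋=12805; principal=251765-12805=238960; balance=735969-238960=497009
11. interest=⌊497009·174/10000⌋=8647; principal=251765-8647=243118; balance=497009-243118=253891
12. interest=⌊253891·174/10000⌋=4417; principal=251765-4417=247348; balance=253891-247348=6543
13. interest=⌊6543·174/10000⌋=113; principal=min(251765-113,6543)=6543; balance=6543-6543=0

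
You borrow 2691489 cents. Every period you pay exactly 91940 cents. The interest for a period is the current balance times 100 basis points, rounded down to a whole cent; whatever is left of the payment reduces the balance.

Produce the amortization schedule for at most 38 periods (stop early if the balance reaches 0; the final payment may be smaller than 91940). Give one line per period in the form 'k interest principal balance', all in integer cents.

1 26914 65026 2626463
2 26264 65676 2560787
3 25607 66333 2494454
4 24944 66996 2427458
5 24274 67666 2359792
6 23597 68343 2291449
7 22914 69026 2222423
8 22224 69716 2152707
9 21527 70413 2082294
10 20822 71118 2011176
11 20111 71829 1939347
12 19393 72547 1866800
13 18668 73272 1793528
14 17935 74005 1719523
15 17195 74745 1644778
16 16447 75493 1569285
17 15692 76248 1493037
18 14930 77010 1416027
19 14160 77780 1338247
20 13382 78558 1259689
21 12596 79344 1180345
22 11803 80137 1100208
23 11002 80938 1019270
24 10192 81748 937522
25 9375 82565 854957
26 8549 83391 771566
27 7715 84225 687341
28 6873 85067 602274
29 6022 85918 516356
30 5163 86777 429579
31 4295 87645 341934
32 3419 88521 253413
33 2534 89406 164007
34 1640 90300 73707
35 737 73707 0

1. interest=⌊2691489·100/10000⌋=26914; principal=91940-26914=65026; balance=2691489-65026=2626463
2. interest=⌊2626463·100/10000⌋=26264; principal=91940-26264=65676; balance=2626463-65676=2560787
3. interest=⌊2560787·100/10000⌋=25607; principal=91940-25607=66333; balance=2560787-66333=2494454
4. interest=⌊2494454·100/10000⌋=24944; principal=91940-24944=66996; balance=2494454-66996=2427458
5. interest=⌊2427458·100/10000⌋=24274; principal=91940-24274=67666; balance=2427458-67666=2359792
6. interest=⌊2359792·100/10000⌋=23597; principal=91940-23597=68343; balance=2359792-68343=2291449
7. interest=⌊2291449·100/10000⌋=22914; principal=91940-22914=69026; balance=2291449-69026=2222423
8. interest=⌊2222423·100/10000⌋=22224; principal=91940-22224=69716; balance=2222423-69716=2152707
9. interest=⌊2152707·100/10000⌋=21527; principal=91940-21527=70413; balance=2152707-70413=2082294
10. interest=⌊2082294·100/10000⌋=20822; principal=91940-20822=71118; balance=2082294-71118=2011176
11. interest=⌊2011176·100/10000⌋=20111; principal=91940-20111=71829; balance=2011176-71829=1939347
12. interest=⌊1939347·100/10000⌋=19393; principal=91940-19393=72547; balance=1939347-72547=1866800
13. interest=⌊1866800·100/10000⌋=18668; principal=91940-18668=73272; balance=1866800-73272=1793528
14. interest=⌊1793528·100/10000⌋=17935; principal=91940-17935=74005; balance=1793528-74005=1719523
15. interest=⌊1719523·100/10000⌋=17195; principal=91940-17195=74745; balance=1719523-74745=1644778
16. interest=⌊1644778·100/10000⌋=16447; principal=91940-16447=75493; balance=1644778-75493=1569285
17. interest=⌊1569285·100/10000⌋=15692; principal=91940-15692=76248; balance=1569285-76248=1493037
18. interest=⌊1493037·100/10000⌋=14930; principal=91940-14930=77010; balance=1493037-77010=1416027
19. interest=⌊1416027·100/10000⌋=14160; principal=91940-14160=77780; balance=1416027-77780=1338247
20. interest=⌊1338247·100/10000⌋=13382; principal=91940-13382=78558; balance=1338247-78558=1259689
21. interest=⌊1259689·100/10000⌋=12596; principal=91940-12596=79344; balance=1259689-79344=1180345
22. interest=⌊1180345·100/10000⌋=11803; principal=91940-11803=80137; balance=1180345-80137=1100208
23. interest=⌊1100208·100/10000⌋=11002; principal=91940-11002=80938; balance=1100208-80938=1019270
24. interest=⌊1019270·100/10000⌋=10192; principal=91940-10192=81748; balance=1019270-81748=937522
25. interest=⌊937522·100/10000⌋=9375; principal=91940-9375=82565; balance=937522-82565=854957
26. interest=⌊854957·100/10000⌋=8549; principal=91940-8549=83391; balance=854957-83391=771566
27. interest=⌊771566·100/10000⌋=7715; principal=91940-7715=84225; balance=771566-84225=687341
28. interest=⌊687341·100/10000⌋=6873; principal=91940-6873=85067; balance=687341-85067=602274
29. interest=⌊602274·100/10000⌋=6022; principal=91940-6022=85918; balance=602274-85918=516356
30. interest=⌊516356·100/10000⌋=5163; principal=91940-5163=86777; balance=516356-86777=429579
31. interest=⌊429579·100/10000⌋=4295; principal=91940-4295=87645; balance=429579-87645=341934
32. interest=⌊341934·100/10000⌋=3419; principal=91940-3419=88521; balance=341934-88521=253413
33. interest=⌊253413·100/10000⌋=2534; principal=91940-2534=89406; balance=253413-89406=164007
34. interest=⌊164007·100/10000⌋=1640; principal=91940-1640=90300; balance=164007-90300=73707
35. interest=⌊73707·100/10000⌋=737; principal=min(91940-737,73707)=73707; balance=73707-73707=0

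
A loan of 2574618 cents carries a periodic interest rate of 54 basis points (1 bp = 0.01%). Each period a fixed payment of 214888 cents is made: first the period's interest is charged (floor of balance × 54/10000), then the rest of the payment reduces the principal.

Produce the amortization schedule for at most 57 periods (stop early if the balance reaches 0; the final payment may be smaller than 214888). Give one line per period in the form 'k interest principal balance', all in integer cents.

1 13902 200986 2373632
2 12817 202071 2171561
3 11726 203162 1968399
4 10629 204259 1764140
5 9526 205362 1558778
6 8417 206471 1352307
7 7302 207586 1144721
8 6181 208707 936014
9 5054 209834 726180
10 3921 210967 515213
11 2782 212106 303107
12 1636 213252 89855
13 485 89855 0

1. interest=⌊2574618·54/10000⌋=13902; principal=214888-13902=200986; balance=2574618-200986=2373632
2. interest=⌊2373632·54/10000⌋=12817; principal=214888-12817=202071; balance=2373632-202071=2171561
3. interest=⌊2171561·54/10000⌋=11726; principal=214888-11726=203162; balance=2171561-203162=1968399
4. interest=⌊1968399·54/10000⌋=10629; principal=214888-10629=204259; balance=1968399-204259=1764140
5. interest=⌊1764140·54/10000⌋=9526; principal=214888-9526=205362; balance=1764140-205362=1558778
6. interest=⌊1558778·54/10000⌋=8417; principal=214888-8417=206471; balance=1558778-206471=1352307
7. interest=⌊1352307·54/10000⌋=7302; principal=214888-7302=207586; balance=1352307-207586=1144721
8. interest=⌊1144721·54/10000⌋=6181; principal=214888-6181=208707; balance=1144721-208707=936014
9. interest=⌊936014·54/10000⌋=5054; principal=214888-5054=209834; balance=936014-209834=726180
10. interest=⌊726180·54/10000⌋=3921; principal=214888-3921=210967; balance=726180-210967=515213
11. interest=⌊515213·54/10000⌋=2782; principal=214888-2782=212106; balance=515213-212106=303107
12. interest=⌊303107·54/10000⌋=1636; principal=214888-1636=213252; balance=303107-213252=89855
13. interest=⌊89855·54/10000⌋=485; principal=min(214888-485,89855)=89855; balance=89855-89855=0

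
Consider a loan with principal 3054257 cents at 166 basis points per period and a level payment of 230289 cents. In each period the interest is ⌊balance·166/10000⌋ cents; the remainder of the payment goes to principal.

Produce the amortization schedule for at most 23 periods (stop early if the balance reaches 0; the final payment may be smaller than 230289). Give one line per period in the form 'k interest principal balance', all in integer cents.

1 50700 179589 2874668
2 47719 182570 2692098
3 44688 185601 2506497
4 41607 188682 2317815
5 38475 191814 2126001
6 35291 194998 1931003
7 32054 198235 1732768
8 28763 201526 1531242
9 25418 204871 1326371
10 22017 208272 1118099
11 18560 211729 906370
12 15045 215244 691126
13 11472 218817 472309
14 7840 222449 249860
15 4147 226142 23718
16 393 23718 0

1. interest=⌊3054257·166/10000⌋=50700; principal=230289-50700=179589; balance=3054257-179589=2874668
2. interest=⌊2874668·166/10000⌋=47719; principal=230289-47719=182570; balance=2874668-182570=2692098
3. interest=⌊2692098·166/10000⌋=44688; principal=230289-44688=185601; balance=2692098-185601=2506497
4. interest=⌊2506497·166/10000⌋=41607; principal=230289-41607=188682; balance=2506497-188682=2317815
5. interest=⌊2317815·166/10000⌋=38475; principal=230289-38475=191814; balance=2317815-191814=2126001
6. interest=⌊2126001·166/10000⌋=35291; principal=230289-35291=194998; balance=2126001-194998=1931003
7. interest=⌊1931003·166/10000⌋=32054; principal=230289-32054=198235; balance=1931003-198235=1732768
8. interest=⌊1732768·166/10000⌋=28763; principal=230289-28763=201526; balance=1732768-201526=1531242
9. interest=⌊1531242·166/10000⌋=25418; principal=230289-25418=204871; balance=1531242-204871=1326371
10. interest=⌊1326371·166/10000⌋=22017; principal=230289-22017=208272; balance=1326371-208272=1118099
11. interest=⌊1118099·166/10000⌋=18560; principal=230289-18560=211729; balance=1118099-211729=906370
12. interest=⌊906370·166/10000⌋=15045; principal=230289-15045=215244; balance=906370-215244=691126
13. interest=⌊691126·166/10000⌋=11472; principal=230289-11472=218817; balance=691126-218817=472309
14. interest=⌊472309·166/10000⌋=7840; principal=230289-7840=222449; balance=472309-222449=249860
15. interest=⌊249860·166/10000⌋=4147; principal=230289-4147=226142; balance=249860-226142=23718
16. interest=⌊23718·166/10000⌋=393; principal=min(230289-393,23718)=23718; balance=23718-23718=0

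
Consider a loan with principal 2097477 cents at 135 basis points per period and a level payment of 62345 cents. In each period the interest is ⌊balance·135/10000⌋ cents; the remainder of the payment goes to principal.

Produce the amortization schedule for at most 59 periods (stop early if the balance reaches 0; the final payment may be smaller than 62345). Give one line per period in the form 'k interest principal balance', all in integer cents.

1. interest=⌊2097477·135/10000⌋=28315; principal=62345-28315=34030; balance=2097477-34030=2063447
2. interest=⌊2063447·135/10000⌋=27856; principal=62345-27856=34489; balance=2063447-34489=2028958
3. interest=⌊2028958·135/10000⌋=27390; principal=62345-27390=34955; balance=2028958-34955=1994003
4. interest=⌊1994003·135/10000⌋=26919; principal=62345-26919=35426; balance=1994003-35426=1958577
5. interest=⌊1958577·135/10000⌋=26440; principal=62345-26440=35905; balance=1958577-35905=1922672
6. interest=⌊1922672·135/10000⌋=25956; principal=62345-25956=36389; balance=1922672-36389=1886283
7. interest=⌊1886283·135/10000⌋=25464; principal=62345-25464=36881; balance=1886283-36881=1849402
8. interest=⌊1849402·135/10000⌋=24966; principal=62345-24966=37379; balance=1849402-37379=1812023
9. interest=⌊1812023·135/10000⌋=24462; principal=62345-24462=37883; balance=1812023-37883=1774140
10. interest=⌊1774140·135/10000⌋=23950; principal=62345-23950=38395; balance=1774140-38395=1735745
11. interest=⌊1735745·135/10000⌋=23432; principal=62345-23432=38913; balance=1735745-38913=1696832
12. interest=⌊1696832·135/10000⌋=22907; principal=62345-22907=39438; balance=1696832-39438=1657394
13. interest=⌊1657394·135/10000⌋=22374; principal=62345-22374=39971; balance=1657394-39971=1617423
14. interest=⌊1617423·135/10000⌋=21835; principal=62345-21835=40510; balance=1617423-40510=1576913
15. interest=⌊1576913·135/10000⌋=21288; principal=62345-21288=41057; balance=1576913-41057=1535856
16. interest=⌊1535856·135/10000⌋=20734; principal=62345-20734=41611; balance=1535856-41611=1494245
17. interest=⌊1494245·135/10000⌋=20172; principal=62345-20172=42173; balance=1494245-42173=1452072
18. interest=⌊1452072·135/10000⌋=19602; principal=62345-19602=42743; balance=1452072-42743=1409329
19. interest=⌊1409329·135/10000⌋=19025; principal=62345-19025=43320; balance=1409329-43320=1366009
20. interest=⌊1366009·135/10000⌋=18441; principal=62345-18441=43904; balance=1366009-43904=1322105
21. interest=⌊1322105·135/10000⌋=17848; principal=62345-17848=44497; balance=1322105-44497=1277608
22. interest=⌊1277608·135/10000⌋=17247; principal=62345-17247=45098; balance=1277608-45098=1232510
23. interest=⌊1232510·135/10000⌋=16638; principal=62345-16638=45707; balance=1232510-45707=1186803
24. interest=⌊1186803·135/10000⌋=16021; principal=62345-16021=46324; balance=1186803-46324=1140479
25. interest=⌊1140479·135/10000⌋=15396; principal=62345-15396=46949; balance=1140479-46949=1093530
26. interest=⌊1093530·135/10000⌋=14762; principal=62345-14762=47583; balance=1093530-47583=1045947
27. interest=⌊1045947·135/10000⌋=14120; principal=62345-14120=48225; balance=1045947-48225=997722
28. interest=⌊997722·135/10000⌋=13469; principal=62345-13469=48876; balance=997722-48876=948846
29. interest=⌊948846·135/10000⌋=12809; principal=62345-12809=49536; balance=948846-49536=899310
30. interest=⌊899310·135/10000⌋=12140; principal=62345-12140=50205; balance=899310-50205=849105
31. interest=⌊849105·135/10000⌋=11462; principal=62345-11462=50883; balance=849105-50883=798222
32. interest=⌊798222·135/10000⌋=10775; principal=62345-10775=51570; balance=798222-51570=746652
33. interest=⌊746652·135/10000⌋=10079; principal=62345-10079=52266; balance=746652-52266=694386
34. interest=⌊694386·135/10000⌋=9374; principal=62345-9374=52971; balance=694386-52971=641415
35. interest=⌊641415·135/10000⌋=8659; principal=62345-8659=53686; balance=641415-53686=587729
36. interest=⌊587729·135/10000⌋=7934; principal=62345-7934=54411; balance=587729-54411=533318
37. interest=⌊533318·135/10000⌋=7199; principal=62345-7199=55146; balance=533318-55146=478172
38. interest=⌊478172·135/10000⌋=6455; principal=62345-6455=55890; balance=478172-55890=422282
39. interest=⌊422282·135/10000⌋=5700; principal=62345-5700=56645; balance=422282-56645=365637
40. interest=⌊365637·135/10000⌋=4936; principal=62345-4936=57409; balance=365637-57409=308228
41. interest=⌊308228·135/10000⌋=4161; principal=62345-4161=58184; balance=308228-58184=250044
42. interest=⌊250044·135/10000⌋=3375; principal=62345-3375=58970; balance=250044-58970=191074
43. interest=⌊191074·135/10000⌋=2579; principal=62345-2579=59766; balance=191074-59766=131308
44. interest=⌊131308·135/10000⌋=1772; principal=62345-1772=60573; balance=131308-60573=70735
45. interest=⌊70735·135/10000⌋=954; principal=62345-954=61391; balance=70735-61391=9344
46. interest=⌊9344·135/10000⌋=126; principal=min(62345-126,9344)=9344; balance=9344-9344=0

1 28315 34030 2063447
2 27856 34489 2028958
3 27390 34955 1994003
4 26919 35426 1958577
5 26440 35905 1922672
6 25956 36389 1886283
7 25464 36881 1849402
8 24966 37379 1812023
9 24462 37883 1774140
10 23950 38395 1735745
11 23432 38913 1696832
12 22907 39438 1657394
13 22374 39971 1617423
14 21835 40510 1576913
15 21288 41057 1535856
16 20734 41611 1494245
17 20172 42173 1452072
18 19602 42743 1409329
19 19025 43320 1366009
20 18441 43904 1322105
21 17848 44497 1277608
22 17247 45098 1232510
23 16638 45707 1186803
24 16021 46324 1140479
25 15396 46949 1093530
26 14762 47583 1045947
27 14120 48225 997722
28 13469 48876 948846
29 12809 49536 899310
30 12140 50205 849105
31 11462 50883 798222
32 10775 51570 746652
33 10079 52266 694386
34 9374 52971 641415
35 8659 53686 587729
36 7934 54411 533318
37 7199 55146 478172
38 6455 55890 422282
39 5700 56645 365637
40 4936 57409 308228
41 4161 58184 250044
42 3375 58970 191074
43 2579 59766 131308
44 1772 60573 70735
45 954 61391 9344
46 126 9344 0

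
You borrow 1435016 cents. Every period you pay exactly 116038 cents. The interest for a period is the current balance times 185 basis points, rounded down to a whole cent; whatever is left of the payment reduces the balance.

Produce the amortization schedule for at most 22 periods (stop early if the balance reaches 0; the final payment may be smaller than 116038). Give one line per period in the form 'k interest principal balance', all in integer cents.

1 26547 89491 1345525
2 24892 91146 1254379
3 23206 92832 1161547
4 21488 94550 1066997
5 19739 96299 970698
6 17957 98081 872617
7 16143 99895 772722
8 14295 101743 670979
9 12413 103625 567354
10 10496 105542 461812
11 8543 107495 354317
12 6554 109484 244833
13 4529 111509 133324
14 2466 113572 19752
15 365 19752 0

1. interest=⌊1435016·185/10000⌋=26547; principal=116038-26547=89491; balance=1435016-89491=1345525
2. interest=⌊1345525·185/10000⌋=24892; principal=116038-24892=91146; balance=1345525-91146=1254379
3. interest=⌊1254379·185/10000⌋=23206; principal=116038-23206=92832; balance=1254379-92832=1161547
4. interest=⌊1161547·185/10000⌋=21488; principal=116038-21488=94550; balance=1161547-94550=1066997
5. interest=⌊1066997·185/10000⌋=19739; principal=116038-19739=96299; balance=1066997-96299=970698
6. interest=⌊970698·185/10000⌋=17957; principal=116038-17957=98081; balance=970698-98081=872617
7. interest=⌊872617·185/10000⌋=16143; principal=116038-16143=99895; balance=872617-99895=772722
8. interest=⌊772722·185/10000⌋=14295; principal=116038-14295=101743; balance=772722-101743=670979
9. interest=⌊670979·185/10000⌋=12413; principal=116038-12413=103625; balance=670979-103625=567354
10. interest=⌊567354·185/10000⌋=10496; principal=116038-10496=105542; balance=567354-105542=461812
11. interest=⌊461812·185/10000⌋=8543; principal=116038-8543=107495; balance=461812-107495=354317
12. interest=⌊354317·185/10000⌋=6554; principal=116038-6554=109484; balance=354317-109484=244833
13. interest=⌊244833·185/10000⌋=4529; principal=116038-4529=111509; balance=244833-111509=133324
14. interest=⌊133324·185/10000⌋=2466; principal=116038-2466=113572; balance=133324-113572=19752
15. interest=⌊19752·185/10000⌋=365; principal=min(116038-365,19752)=19752; balance=19752-19752=0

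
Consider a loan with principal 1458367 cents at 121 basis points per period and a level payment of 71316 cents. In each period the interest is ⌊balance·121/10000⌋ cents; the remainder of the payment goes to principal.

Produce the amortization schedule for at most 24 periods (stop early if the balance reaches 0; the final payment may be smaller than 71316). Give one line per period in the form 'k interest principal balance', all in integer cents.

1. interest=⌊1458367·121/10000⌋=17646; principal=71316-17646=53670; balance=1458367-53670=1404697
2. interest=⌊1404697·121/10000⌋=16996; principal=71316-16996=54320; balance=1404697-54320=1350377
3. interest=⌊1350377·121/10000⌋=16339; principal=71316-16339=54977; balance=1350377-54977=1295400
4. interest=⌊1295400·121/10000⌋=15674; principal=71316-15674=55642; balance=1295400-55642=1239758
5. interest=⌊1239758·121/10000⌋=15001; principal=71316-15001=56315; balance=1239758-56315=1183443
6. interest=⌊1183443·121/10000⌋=14319; principal=71316-14319=56997; balance=1183443-56997=1126446
7. interest=⌊1126446·121/10000⌋=13629; principal=71316-13629=57687; balance=1126446-57687=1068759
8. interest=⌊1068759·121/10000⌋=12931; principal=71316-12931=58385; balance=1068759-58385=1010374
9. interest=⌊1010374·121/10000⌋=12225; principal=71316-12225=59091; balance=1010374-59091=951283
10. interest=⌊951283·121/10000⌋=11510; principal=71316-11510=59806; balance=951283-59806=891477
11. interest=⌊891477·121/10000⌋=10786; principal=71316-10786=60530; balance=891477-60530=830947
12. interest=⌊830947·121/10000⌋=10054; principal=71316-10054=61262; balance=830947-61262=769685
13. interest=⌊769685·121/10000⌋=9313; principal=71316-9313=62003; balance=769685-62003=707682
14. interest=⌊707682·121/10000⌋=8562; principal=71316-8562=62754; balance=707682-62754=644928
15. interest=⌊644928·121/10000⌋=7803; principal=71316-7803=63513; balance=644928-63513=581415
16. interest=⌊581415·121/10000⌋=7035; principal=71316-7035=64281; balance=581415-64281=517134
17. interest=⌊517134·121/10000⌋=6257; principal=71316-6257=65059; balance=517134-65059=452075
18. interest=⌊452075·121/10000⌋=5470; principal=71316-5470=65846; balance=452075-65846=386229
19. interest=⌊386229·121/10000⌋=4673; principal=71316-4673=66643; balance=386229-66643=319586
20. interest=⌊319586·121/10000⌋=3866; principal=71316-3866=67450; balance=319586-67450=252136
21. interest=⌊252136·121/10000⌋=3050; principal=71316-3050=68266; balance=252136-68266=183870
22. interest=⌊183870·121/10000⌋=2224; principal=71316-2224=69092; balance=183870-69092=114778
23. interest=⌊114778·121/10000⌋=1388; principal=71316-1388=69928; balance=114778-69928=44850
24. interest=⌊44850·121/10000⌋=542; principal=min(71316-542,44850)=44850; balance=44850-44850=0

1 17646 53670 1404697
2 16996 54320 1350377
3 16339 54977 1295400
4 15674 55642 1239758
5 15001 56315 1183443
6 14319 56997 1126446
7 13629 57687 1068759
8 12931 58385 1010374
9 12225 59091 951283
10 11510 59806 891477
11 10786 60530 830947
12 10054 61262 769685
13 9313 62003 707682
14 8562 62754 644928
15 7803 63513 581415
16 7035 64281 517134
17 6257 65059 452075
18 5470 65846 386229
19 4673 66643 319586
20 3866 67450 252136
21 3050 68266 183870
22 2224 69092 114778
23 1388 69928 44850
24 542 44850 0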